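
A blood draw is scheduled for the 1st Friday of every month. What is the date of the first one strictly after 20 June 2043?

3 July 2043

June 2043 starts on a Monday, so its 1st Friday is 5 June 2043 (4 days in).
That is not after 20 June 2043, so look at July 2043.
July 2043 starts on a Wednesday, so its 1st Friday is 3 July 2043 (2 days in).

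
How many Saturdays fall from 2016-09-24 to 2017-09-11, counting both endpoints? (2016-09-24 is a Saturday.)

2016-09-24 is a Saturday; the first Saturday on or after it is 2016-09-24.
From 2016-09-24 to 2017-09-11: 98 + 254 = 352 days (rest of 2016, to 2017-09-11 in 2017).
352 ÷ 7 = 50 full weeks with remainder 2, so 50 more Saturdays after the first → 51.

51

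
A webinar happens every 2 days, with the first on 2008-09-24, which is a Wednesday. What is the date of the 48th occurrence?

2008-12-27

The 48th occurrence is 47 intervals after the first: 47 × 2 = 94 days after 2008-09-24.
September has 30 days — 6 days to the end of September leaves 88.
October has 31 days (57 left).
November has 30 days (27 left).
27 days into December → 2008-12-27.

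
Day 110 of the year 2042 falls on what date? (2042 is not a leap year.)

January has 31 days (110 − 31 = 79 remain).
February has 28 days (79 − 28 = 51 remain).
March has 31 days (51 − 31 = 20 remain).
20 into April → April 20.

2042-04-20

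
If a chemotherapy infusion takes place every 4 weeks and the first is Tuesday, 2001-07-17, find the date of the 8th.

2002-01-29

The 8th occurrence is 7 intervals after the first: 7 × 28 = 196 days after 2001-07-17.
July has 31 days — 14 days to the end of July leaves 182.
August has 31 days (151 left).
September has 30 days (121 left).
October has 31 days (90 left).
November has 30 days (60 left).
December has 31 days (29 left).
29 days into January → 2002-01-29.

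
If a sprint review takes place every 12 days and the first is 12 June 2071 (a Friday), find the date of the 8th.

4 September 2071

The 8th occurrence is 7 intervals after the first: 7 × 12 = 84 days after 12 June 2071.
June has 30 days — 18 days to the end of June leaves 66.
July has 31 days (35 left).
August has 31 days (4 left).
4 days into September → 4 September 2071.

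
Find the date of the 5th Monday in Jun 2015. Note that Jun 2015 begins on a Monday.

Jun 29, 2015

Jun 2015 begins on a Monday, so the first Monday is Jun 1.
The 5th Monday is 4 weeks later: 1 + 28 = 29.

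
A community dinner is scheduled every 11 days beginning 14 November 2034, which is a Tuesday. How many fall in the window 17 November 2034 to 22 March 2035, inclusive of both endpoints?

11

Occurrences land 11·i days after 14 November 2034 for i = 0, 1, 2, …
17 November 2034 is 3 days after the start; 3 ÷ 11 = 0 remainder 3; since the remainder is 3, round up to i = 1. First occurrence in the window: #2 on 25 November 2034 (1×11 = 11 days in).
22 March 2035 is 128 days after the start; 128 ÷ 11 = 11 remainder 7. Last occurrence in the window: #12 on 15 March 2035.
Occurrences #2 through #12: 11 in total.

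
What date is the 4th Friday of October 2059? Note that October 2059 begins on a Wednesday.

24 October 2059

October 2059 begins on a Wednesday, so the first Friday is October 3 (2 days later).
The 4th Friday is 3 weeks later: 3 + 21 = 24.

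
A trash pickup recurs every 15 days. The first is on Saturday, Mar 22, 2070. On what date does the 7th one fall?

The 7th occurrence is 6 intervals after the first: 6 × 15 = 90 days after Mar 22, 2070.
Mar has 31 days — 9 days to the end of Mar leaves 81.
Apr has 30 days (51 left).
May has 31 days (20 left).
20 days into Jun → Jun 20, 2070.

Jun 20, 2070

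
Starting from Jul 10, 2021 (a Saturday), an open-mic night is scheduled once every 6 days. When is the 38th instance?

Feb 17, 2022

The 38th occurrence is 37 intervals after the first: 37 × 6 = 222 days after Jul 10, 2021.
Jul has 31 days — 21 days to the end of Jul leaves 201.
Aug has 31 days (170 left).
Sep has 30 days (140 left).
Oct has 31 days (109 left).
Nov has 30 days (79 left).
Dec has 31 days (48 left).
Jan has 31 days (17 left).
17 days into Feb → Feb 17, 2022.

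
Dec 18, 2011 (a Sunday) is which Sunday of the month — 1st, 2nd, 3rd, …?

3rd

Day 18 falls in week ⌈18/7⌉ of the month.
Days 1–7 hold the 1st Sunday, 8–14 the 2nd, 15–21 the 3rd, 22–28 the 4th, 29–31 the 5th.
18 is in the range for the 3rd.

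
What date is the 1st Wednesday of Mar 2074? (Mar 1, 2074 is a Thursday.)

Mar 2074 begins on a Thursday, so the first Wednesday is Mar 7 (6 days later).

Mar 7, 2074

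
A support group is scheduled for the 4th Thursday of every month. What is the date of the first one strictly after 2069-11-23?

November 2069 starts on a Friday; its first Thursday is the 7th, so the 4th Thursday is the 28th — 2069-11-28.
2069-11-28 is after 2069-11-23, so that is the next one.

2069-11-28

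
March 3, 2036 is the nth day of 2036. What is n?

Days in months before March: 31 + 29 = 60.
Plus 3 days into March → day 63.

63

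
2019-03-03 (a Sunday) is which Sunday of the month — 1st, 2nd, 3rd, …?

1st

Day 3 falls in week ⌈3/7⌉ of the month.
Days 1–7 hold the 1st Sunday, 8–14 the 2nd, 15–21 the 3rd, 22–28 the 4th, 29–31 the 5th.
3 is in the range for the 1st.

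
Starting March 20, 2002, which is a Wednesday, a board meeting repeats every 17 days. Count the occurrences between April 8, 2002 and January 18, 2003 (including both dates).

Occurrences land 17·i days after March 20, 2002 for i = 0, 1, 2, …
April 8, 2002 is 19 days after the start; 19 ÷ 17 = 1 remainder 2; since the remainder is 2, round up to i = 2. First occurrence in the window: #3 on April 23, 2002 (2×17 = 34 days in).
January 18, 2003 is 304 days after the start; 304 ÷ 17 = 17 remainder 15. Last occurrence in the window: #18 on January 3, 2003.
Occurrences #3 through #18: 16 in total.

16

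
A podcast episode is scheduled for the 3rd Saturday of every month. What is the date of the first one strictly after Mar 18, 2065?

Mar 21, 2065

Mar 2065 starts on a Sunday; its first Saturday is the 7th, so the 3rd Saturday is the 21st — Mar 21, 2065.
Mar 21, 2065 is after Mar 18, 2065, so that is the next one.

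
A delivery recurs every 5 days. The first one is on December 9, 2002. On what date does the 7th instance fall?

January 8, 2003

The 7th occurrence is 6 intervals after the first: 6 × 5 = 30 days after December 9, 2002.
December has 31 days — 22 days to the end of December leaves 8.
8 days into January → January 8, 2003.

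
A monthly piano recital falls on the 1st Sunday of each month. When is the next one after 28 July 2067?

July 2067 starts on a Friday, so its 1st Sunday is 3 July 2067 (2 days in).
That is not after 28 July 2067, so look at August 2067.
August 2067 starts on a Monday, so its 1st Sunday is 7 August 2067 (6 days in).

7 August 2067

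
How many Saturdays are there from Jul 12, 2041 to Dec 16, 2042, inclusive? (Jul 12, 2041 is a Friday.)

75

Jul 12, 2041 is a Friday; the first Saturday on or after it is Jul 13, 2041 (1 day later).
From Jul 13, 2041 to Dec 16, 2042: 171 + 350 = 521 days (rest of 2041, to Dec 16, 2042 in 2042).
521 ÷ 7 = 74 full weeks with remainder 3, so 74 more Saturdays after the first → 75.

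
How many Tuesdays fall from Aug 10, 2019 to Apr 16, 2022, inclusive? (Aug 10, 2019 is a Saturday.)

Aug 10, 2019 is a Saturday; the first Tuesday on or after it is Aug 13, 2019 (3 days later).
From Aug 13, 2019 to Apr 16, 2022: 140 + 366 + 365 + 106 = 977 days (rest of 2019, 2020, 2021, to Apr 16, 2022 in 2022).
977 ÷ 7 = 139 full weeks with remainder 4, so 139 more Tuesdays after the first → 140.

140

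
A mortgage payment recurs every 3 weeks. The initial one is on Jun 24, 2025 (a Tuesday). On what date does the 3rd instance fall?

Aug 5, 2025

The 3rd occurrence is 2 intervals after the first: 2 × 21 = 42 days after Jun 24, 2025.
Jun has 30 days — 6 days to the end of Jun leaves 36.
Jul has 31 days (5 left).
5 days into Aug → Aug 5, 2025.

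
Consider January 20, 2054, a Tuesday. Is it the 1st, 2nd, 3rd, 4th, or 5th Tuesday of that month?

Day 20 falls in week ⌈20/7⌉ of the month.
Days 1–7 hold the 1st Tuesday, 8–14 the 2nd, 15–21 the 3rd, 22–28 the 4th, 29–31 the 5th.
20 is in the range for the 3rd.

3rd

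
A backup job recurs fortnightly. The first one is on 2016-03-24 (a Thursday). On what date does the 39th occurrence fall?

The 39th occurrence is 38 intervals after the first: 38 × 14 = 532 days after 2016-03-24.
March has 31 days — 7 days to the end of March leaves 525.
From end of March to end of 2016 is 275 days (250 left).
January has 31 days (219 left).
February has 28 days (191 left).
March has 31 days (160 left).
April has 30 days (130 left).
May has 31 days (99 left).
June has 30 days (69 left).
July has 31 days (38 left).
August has 31 days (7 left).
7 days into September → 2017-09-07.

2017-09-07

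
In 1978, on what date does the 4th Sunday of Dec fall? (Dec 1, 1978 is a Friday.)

Dec 1978 begins on a Friday, so the first Sunday is Dec 3 (2 days later).
The 4th Sunday is 3 weeks later: 3 + 21 = 24.

Dec 24, 1978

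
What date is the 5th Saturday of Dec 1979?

The first Saturday of Dec 1979 is Dec 1.
The 5th Saturday is 4 weeks later: 1 + 28 = 29.

Dec 29, 1979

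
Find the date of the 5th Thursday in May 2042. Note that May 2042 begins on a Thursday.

May 2042 begins on a Thursday, so the first Thursday is May 1.
The 5th Thursday is 4 weeks later: 1 + 28 = 29.

May 29, 2042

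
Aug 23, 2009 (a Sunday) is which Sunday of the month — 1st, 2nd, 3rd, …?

4th

Day 23 falls in week ⌈23/7⌉ of the month.
Days 1–7 hold the 1st Sunday, 8–14 the 2nd, 15–21 the 3rd, 22–28 the 4th, 29–31 the 5th.
23 is in the range for the 4th.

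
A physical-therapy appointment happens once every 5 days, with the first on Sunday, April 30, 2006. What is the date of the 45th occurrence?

The 45th occurrence is 44 intervals after the first: 44 × 5 = 220 days after April 30, 2006.
April has 30 days — 0 days to the end of April leaves 220.
May has 31 days (189 left).
June has 30 days (159 left).
July has 31 days (128 left).
August has 31 days (97 left).
September has 30 days (67 left).
October has 31 days (36 left).
November has 30 days (6 left).
6 days into December → December 6, 2006.

December 6, 2006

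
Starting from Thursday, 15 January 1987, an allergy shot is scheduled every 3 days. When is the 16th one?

1 March 1987

The 16th occurrence is 15 intervals after the first: 15 × 3 = 45 days after 15 January 1987.
January has 31 days — 16 days to the end of January leaves 29.
February has 28 days (1 left).
1 day into March → 1 March 1987.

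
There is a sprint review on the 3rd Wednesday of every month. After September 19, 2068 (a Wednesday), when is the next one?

October 17, 2068

September 2068 starts on a Saturday; its first Wednesday is the 5th, so the 3rd Wednesday is the 19th — September 19, 2068.
That is not after September 19, 2068, so look at October 2068.
October 2068 starts on a Monday; its first Wednesday is the 3rd, so the 3rd Wednesday is the 17th — October 17, 2068.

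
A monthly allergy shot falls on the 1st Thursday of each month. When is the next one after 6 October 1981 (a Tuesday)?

October 1981 starts on a Thursday, so its 1st Thursday is 1 October 1981.
That is not after 6 October 1981, so look at November 1981.
November 1981 starts on a Sunday, so its 1st Thursday is 5 November 1981 (4 days in).

5 November 1981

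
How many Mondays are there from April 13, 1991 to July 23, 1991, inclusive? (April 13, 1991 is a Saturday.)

April 13, 1991 is a Saturday; the first Monday on or after it is April 15, 1991 (2 days later).
From April 15, 1991 to July 23, 1991: 15 + 31 + 30 + 23 = 99 days (rest of April, May, June, July).
99 ÷ 7 = 14 full weeks with remainder 1, so 14 more Mondays after the first → 15.

15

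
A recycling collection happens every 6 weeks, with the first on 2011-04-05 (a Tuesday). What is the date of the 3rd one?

2011-06-28

The 3rd occurrence is 2 intervals after the first: 2 × 42 = 84 days after 2011-04-05.
April has 30 days — 25 days to the end of April leaves 59.
May has 31 days (28 left).
28 days into June → 2011-06-28.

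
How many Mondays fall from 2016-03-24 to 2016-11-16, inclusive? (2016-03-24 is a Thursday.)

34

2016-03-24 is a Thursday; the first Monday on or after it is 2016-03-28 (4 days later).
From 2016-03-28 to 2016-11-16: 3 + 30 + 31 + 30 + 31 + 31 + 30 + 31 + 16 = 233 days (rest of March, April, May, June, July, August, September, October, November).
233 ÷ 7 = 33 full weeks with remainder 2, so 33 more Mondays after the first → 34.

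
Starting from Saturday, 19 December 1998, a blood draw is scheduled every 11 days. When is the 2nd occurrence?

The 2nd occurrence is 1 interval after the first: 1 × 11 = 11 days after 19 December 1998.
11 days later is 30 December 1998.

30 December 1998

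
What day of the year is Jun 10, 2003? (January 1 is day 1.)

Days in months before Jun: 31 + 28 + 31 + 30 + 31 = 151.
Plus 10 days into Jun → day 161.

161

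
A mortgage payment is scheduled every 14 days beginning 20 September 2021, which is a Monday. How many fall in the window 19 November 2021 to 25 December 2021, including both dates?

Occurrences land 14·i days after 20 September 2021 for i = 0, 1, 2, …
19 November 2021 is 60 days after the start; 60 ÷ 14 = 4 remainder 4; since the remainder is 4, round up to i = 5. First occurrence in the window: #6 on 29 November 2021 (5×14 = 70 days in).
25 December 2021 is 96 days after the start; 96 ÷ 14 = 6 remainder 12. Last occurrence in the window: #7 on 13 December 2021.
Occurrences #6 through #7: 2 in total.

2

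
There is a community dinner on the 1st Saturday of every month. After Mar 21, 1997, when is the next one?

Apr 5, 1997

Mar 1997 starts on a Saturday, so its 1st Saturday is Mar 1, 1997.
That is not after Mar 21, 1997, so look at Apr 1997.
Apr 1997 starts on a Tuesday, so its 1st Saturday is Apr 5, 1997 (4 days in).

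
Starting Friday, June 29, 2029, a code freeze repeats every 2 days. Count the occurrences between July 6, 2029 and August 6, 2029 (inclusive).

Occurrences land 2·i days after June 29, 2029 for i = 0, 1, 2, …
July 6, 2029 is 7 days after the start; 7 ÷ 2 = 3 remainder 1; since the remainder is 1, round up to i = 4. First occurrence in the window: #5 on July 7, 2029 (4×2 = 8 days in).
August 6, 2029 is 38 days after the start; 38 ÷ 2 = 19 remainder 0. Last occurrence in the window: #20 on August 6, 2029.
Occurrences #5 through #20: 16 in total.

16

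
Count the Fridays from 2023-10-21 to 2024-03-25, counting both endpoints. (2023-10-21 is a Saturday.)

2023-10-21 is a Saturday; the first Friday on or after it is 2023-10-27 (6 days later).
From 2023-10-27 to 2024-03-25: 4 + 30 + 31 + 31 + 29 + 25 = 150 days (rest of October, November, December, January, February, March).
150 ÷ 7 = 21 full weeks with remainder 3, so 21 more Fridays after the first → 22.

22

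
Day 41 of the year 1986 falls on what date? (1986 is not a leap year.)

January has 31 days (41 − 31 = 10 remain).
10 into February → February 10.

1986-02-10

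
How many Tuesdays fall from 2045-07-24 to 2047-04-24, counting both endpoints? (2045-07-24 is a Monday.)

2045-07-24 is a Monday; the first Tuesday on or after it is 2045-07-25 (1 day later).
From 2045-07-25 to 2047-04-24: 159 + 365 + 114 = 638 days (rest of 2045, 2046, to 2047-04-24 in 2047).
638 ÷ 7 = 91 full weeks with remainder 1, so 91 more Tuesdays after the first → 92.

92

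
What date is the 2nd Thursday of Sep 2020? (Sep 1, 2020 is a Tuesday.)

Sep 10, 2020

Sep 2020 begins on a Tuesday, so the first Thursday is Sep 3 (2 days later).
The 2nd Thursday is 1 weeks later: 3 + 7 = 10.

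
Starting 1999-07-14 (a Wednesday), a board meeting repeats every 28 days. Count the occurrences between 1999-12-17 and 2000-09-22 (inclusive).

10

Occurrences land 28·i days after 1999-07-14 for i = 0, 1, 2, …
1999-12-17 is 156 days after the start; 156 ÷ 28 = 5 remainder 16; since the remainder is 16, round up to i = 6. First occurrence in the window: #7 on 1999-12-29 (6×28 = 168 days in).
2000-09-22 is 436 days after the start; 436 ÷ 28 = 15 remainder 16. Last occurrence in the window: #16 on 2000-09-06.
Occurrences #7 through #16: 10 in total.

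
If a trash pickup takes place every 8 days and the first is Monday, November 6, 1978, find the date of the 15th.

February 26, 1979

The 15th occurrence is 14 intervals after the first: 14 × 8 = 112 days after November 6, 1978.
November has 30 days — 24 days to the end of November leaves 88.
December has 31 days (57 left).
January has 31 days (26 left).
26 days into February → February 26, 1979.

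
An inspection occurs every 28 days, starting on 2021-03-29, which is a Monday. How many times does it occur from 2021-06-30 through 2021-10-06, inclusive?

Occurrences land 28·i days after 2021-03-29 for i = 0, 1, 2, …
2021-06-30 is 93 days after the start; 93 ÷ 28 = 3 remainder 9; since the remainder is 9, round up to i = 4. First occurrence in the window: #5 on 2021-07-19 (4×28 = 112 days in).
2021-10-06 is 191 days after the start; 191 ÷ 28 = 6 remainder 23. Last occurrence in the window: #7 on 2021-09-13.
Occurrences #5 through #7: 3 in total.

3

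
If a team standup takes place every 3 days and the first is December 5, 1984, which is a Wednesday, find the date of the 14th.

January 13, 1985

The 14th occurrence is 13 intervals after the first: 13 × 3 = 39 days after December 5, 1984.
December has 31 days — 26 days to the end of December leaves 13.
13 days into January → January 13, 1985.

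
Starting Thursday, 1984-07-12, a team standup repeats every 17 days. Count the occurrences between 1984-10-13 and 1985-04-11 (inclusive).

Occurrences land 17·i days after 1984-07-12 for i = 0, 1, 2, …
1984-10-13 is 93 days after the start; 93 ÷ 17 = 5 remainder 8; since the remainder is 8, round up to i = 6. First occurrence in the window: #7 on 1984-10-22 (6×17 = 102 days in).
1985-04-11 is 273 days after the start; 273 ÷ 17 = 16 remainder 1. Last occurrence in the window: #17 on 1985-04-10.
Occurrences #7 through #17: 11 in total.

11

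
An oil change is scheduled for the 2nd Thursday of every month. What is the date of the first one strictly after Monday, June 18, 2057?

June 2057 starts on a Friday; its first Thursday is the 7th, so the 2nd Thursday is the 14th — June 14, 2057.
That is not after June 18, 2057, so look at July 2057.
July 2057 starts on a Sunday; its first Thursday is the 5th, so the 2nd Thursday is the 12th — July 12, 2057.

July 12, 2057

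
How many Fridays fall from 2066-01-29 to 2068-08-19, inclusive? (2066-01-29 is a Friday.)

134

2066-01-29 is a Friday; the first Friday on or after it is 2066-01-29.
From 2066-01-29 to 2068-08-19: 336 + 365 + 232 = 933 days (rest of 2066, 2067, to 2068-08-19 in 2068).
933 ÷ 7 = 133 full weeks with remainder 2, so 133 more Fridays after the first → 134.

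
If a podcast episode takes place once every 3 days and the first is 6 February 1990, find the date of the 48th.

The 48th occurrence is 47 intervals after the first: 47 × 3 = 141 days after 6 February 1990.
February has 28 days — 22 days to the end of February leaves 119.
March has 31 days (88 left).
April has 30 days (58 left).
May has 31 days (27 left).
27 days into June → 27 June 1990.

27 June 1990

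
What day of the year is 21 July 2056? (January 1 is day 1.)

Days in months before July: 31 + 29 + 31 + 30 + 31 + 30 = 182.
Plus 21 days into July → day 203.

203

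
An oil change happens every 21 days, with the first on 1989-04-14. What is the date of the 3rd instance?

The 3rd occurrence is 2 intervals after the first: 2 × 21 = 42 days after 1989-04-14.
April has 30 days — 16 days to the end of April leaves 26.
26 days into May → 1989-05-26.

1989-05-26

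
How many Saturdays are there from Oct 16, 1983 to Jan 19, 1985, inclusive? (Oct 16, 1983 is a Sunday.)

66

Oct 16, 1983 is a Sunday; the first Saturday on or after it is Oct 22, 1983 (6 days later).
From Oct 22, 1983 to Jan 19, 1985: 70 + 366 + 19 = 455 days (rest of 1983, 1984, to Jan 19, 1985 in 1985).
455 ÷ 7 = 65 full weeks with remainder 0, so 65 more Saturdays after the first → 66.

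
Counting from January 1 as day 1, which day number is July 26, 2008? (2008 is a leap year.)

Days in months before July: 31 + 29 + 31 + 30 + 31 + 30 = 182.
Plus 26 days into July → day 208.

208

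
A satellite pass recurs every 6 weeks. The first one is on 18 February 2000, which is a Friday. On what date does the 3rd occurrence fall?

The 3rd occurrence is 2 intervals after the first: 2 × 42 = 84 days after 18 February 2000.
February has 29 days — 11 days to the end of February leaves 73.
March has 31 days (42 left).
April has 30 days (12 left).
12 days into May → 12 May 2000.

12 May 2000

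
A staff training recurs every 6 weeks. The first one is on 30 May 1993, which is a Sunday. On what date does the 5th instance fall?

14 November 1993

The 5th occurrence is 4 intervals after the first: 4 × 42 = 168 days after 30 May 1993.
May has 31 days — 1 day to the end of May leaves 167.
June has 30 days (137 left).
July has 31 days (106 left).
August has 31 days (75 left).
September has 30 days (45 left).
October has 31 days (14 left).
14 days into November → 14 November 1993.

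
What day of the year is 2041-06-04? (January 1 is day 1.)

155

Days in months before June: 31 + 28 + 31 + 30 + 31 = 151.
Plus 4 days into June → day 155.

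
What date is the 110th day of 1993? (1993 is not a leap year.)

Jan has 31 days (110 − 31 = 79 remain).
Feb has 28 days (79 − 28 = 51 remain).
Mar has 31 days (51 − 31 = 20 remain).
20 into Apr → Apr 20.

Apr 20, 1993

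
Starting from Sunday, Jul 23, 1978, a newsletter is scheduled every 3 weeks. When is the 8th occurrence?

Dec 17, 1978

The 8th occurrence is 7 intervals after the first: 7 × 21 = 147 days after Jul 23, 1978.
Jul has 31 days — 8 days to the end of Jul leaves 139.
Aug has 31 days (108 left).
Sep has 30 days (78 left).
Oct has 31 days (47 left).
Nov has 30 days (17 left).
17 days into Dec → Dec 17, 1978.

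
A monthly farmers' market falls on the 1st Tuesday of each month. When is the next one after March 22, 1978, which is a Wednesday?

April 4, 1978

March 1978 starts on a Wednesday, so its 1st Tuesday is March 7, 1978 (6 days in).
That is not after March 22, 1978, so look at April 1978.
April 1978 starts on a Saturday, so its 1st Tuesday is April 4, 1978 (3 days in).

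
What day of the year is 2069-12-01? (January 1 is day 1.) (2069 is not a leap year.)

335

Days in months before December: 31 + 28 + 31 + 30 + 31 + 30 + 31 + 31 + 30 + 31 + 30 = 334.
Plus 1 day into December → day 335.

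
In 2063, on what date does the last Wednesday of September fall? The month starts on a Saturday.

2063-09-26

September 2063 begins on a Saturday, so the first Wednesday is September 5 (4 days later).
September 2063 has 30 days. Adding weeks: 5, 12, 19, 26 — the last one ≤ 30 is the 26th.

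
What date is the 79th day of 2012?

Jan has 31 days (79 − 31 = 48 remain).
Feb has 29 days (48 − 29 = 19 remain).
19 into Mar → Mar 19.

Mar 19, 2012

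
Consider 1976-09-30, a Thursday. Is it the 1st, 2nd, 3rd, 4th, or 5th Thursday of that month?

Day 30 falls in week ⌈30/7⌉ of the month.
Days 1–7 hold the 1st Thursday, 8–14 the 2nd, 15–21 the 3rd, 22–28 the 4th, 29–31 the 5th.
30 is in the range for the 5th.

5th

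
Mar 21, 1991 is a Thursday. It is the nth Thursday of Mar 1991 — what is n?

3rd

Day 21 falls in week ⌈21/7⌉ of the month.
Days 1–7 hold the 1st Thursday, 8–14 the 2nd, 15–21 the 3rd, 22–28 the 4th, 29–31 the 5th.
21 is in the range for the 3rd.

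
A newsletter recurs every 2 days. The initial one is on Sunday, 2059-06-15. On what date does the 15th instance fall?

2059-07-13

The 15th occurrence is 14 intervals after the first: 14 × 2 = 28 days after 2059-06-15.
June has 30 days — 15 days to the end of June leaves 13.
13 days into July → 2059-07-13.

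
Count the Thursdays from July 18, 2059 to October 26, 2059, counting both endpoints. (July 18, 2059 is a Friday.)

14

July 18, 2059 is a Friday; the first Thursday on or after it is July 24, 2059 (6 days later).
From July 24, 2059 to October 26, 2059: 7 + 31 + 30 + 26 = 94 days (rest of July, August, September, October).
94 ÷ 7 = 13 full weeks with remainder 3, so 13 more Thursdays after the first → 14.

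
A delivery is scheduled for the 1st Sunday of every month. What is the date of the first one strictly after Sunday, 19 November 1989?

November 1989 starts on a Wednesday, so its 1st Sunday is 5 November 1989 (4 days in).
That is not after 19 November 1989, so look at December 1989.
December 1989 starts on a Friday, so its 1st Sunday is 3 December 1989 (2 days in).

3 December 1989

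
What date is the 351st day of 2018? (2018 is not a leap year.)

17 December 2018

January has 31 days (351 − 31 = 320 remain).
February has 28 days (320 − 28 = 292 remain).
March has 31 days (292 − 31 = 261 remain).
April has 30 days (261 − 30 = 231 remain).
May has 31 days (231 − 31 = 200 remain).
June has 30 days (200 − 30 = 170 remain).
July has 31 days (170 − 31 = 139 remain).
August has 31 days (139 − 31 = 108 remain).
September has 30 days (108 − 30 = 78 remain).
October has 31 days (78 − 31 = 47 remain).
November has 30 days (47 − 30 = 17 remain).
17 into December → December 17.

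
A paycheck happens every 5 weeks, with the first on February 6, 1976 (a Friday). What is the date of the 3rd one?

April 16, 1976

The 3rd occurrence is 2 intervals after the first: 2 × 35 = 70 days after February 6, 1976.
February has 29 days — 23 days to the end of February leaves 47.
March has 31 days (16 left).
16 days into April → April 16, 1976.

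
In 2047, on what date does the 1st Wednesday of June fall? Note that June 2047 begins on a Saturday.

June 2047 begins on a Saturday, so the first Wednesday is June 5 (4 days later).

2047-06-05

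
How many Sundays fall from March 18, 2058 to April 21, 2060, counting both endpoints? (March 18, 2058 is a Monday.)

109

March 18, 2058 is a Monday; the first Sunday on or after it is March 24, 2058 (6 days later).
From March 24, 2058 to April 21, 2060: 282 + 365 + 112 = 759 days (rest of 2058, 2059, to April 21, 2060 in 2060).
759 ÷ 7 = 108 full weeks with remainder 3, so 108 more Sundays after the first → 109.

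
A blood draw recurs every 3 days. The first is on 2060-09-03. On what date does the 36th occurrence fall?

2060-12-17

The 36th occurrence is 35 intervals after the first: 35 × 3 = 105 days after 2060-09-03.
September has 30 days — 27 days to the end of September leaves 78.
October has 31 days (47 left).
November has 30 days (17 left).
17 days into December → 2060-12-17.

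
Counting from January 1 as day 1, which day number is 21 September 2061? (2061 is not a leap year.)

Days in months before September: 31 + 28 + 31 + 30 + 31 + 30 + 31 + 31 = 243.
Plus 21 days into September → day 264.

264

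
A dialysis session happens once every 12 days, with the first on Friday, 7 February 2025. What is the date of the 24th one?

10 November 2025

The 24th occurrence is 23 intervals after the first: 23 × 12 = 276 days after 7 February 2025.
February has 28 days — 21 days to the end of February leaves 255.
March has 31 days (224 left).
April has 30 days (194 left).
May has 31 days (163 left).
June has 30 days (133 left).
July has 31 days (102 left).
August has 31 days (71 left).
September has 30 days (41 left).
October has 31 days (10 left).
10 days into November → 10 November 2025.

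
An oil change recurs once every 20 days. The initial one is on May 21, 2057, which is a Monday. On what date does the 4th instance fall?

The 4th occurrence is 3 intervals after the first: 3 × 20 = 60 days after May 21, 2057.
May has 31 days — 10 days to the end of May leaves 50.
Jun has 30 days (20 left).
20 days into Jul → Jul 20, 2057.

Jul 20, 2057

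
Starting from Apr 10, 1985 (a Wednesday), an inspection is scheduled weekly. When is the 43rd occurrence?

Jan 29, 1986

The 43rd occurrence is 42 intervals after the first: 42 × 7 = 294 days after Apr 10, 1985.
Apr has 30 days — 20 days to the end of Apr leaves 274.
May has 31 days (243 left).
Jun has 30 days (213 left).
Jul has 31 days (182 left).
Aug has 31 days (151 left).
Sep has 30 days (121 left).
Oct has 31 days (90 left).
Nov has 30 days (60 left).
Dec has 31 days (29 left).
29 days into Jan → Jan 29, 1986.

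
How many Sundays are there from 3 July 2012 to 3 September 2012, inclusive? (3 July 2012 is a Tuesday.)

9

3 July 2012 is a Tuesday; the first Sunday on or after it is 8 July 2012 (5 days later).
From 8 July 2012 to 3 September 2012: 23 + 31 + 3 = 57 days (rest of July, August, September).
57 ÷ 7 = 8 full weeks with remainder 1, so 8 more Sundays after the first → 9.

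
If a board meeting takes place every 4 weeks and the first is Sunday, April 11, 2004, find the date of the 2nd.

The 2nd occurrence is 1 interval after the first: 1 × 28 = 28 days after April 11, 2004.
April has 30 days — 19 days to the end of April leaves 9.
9 days into May → May 9, 2004.

May 9, 2004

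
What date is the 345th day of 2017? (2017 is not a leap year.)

2017-12-11

January has 31 days (345 − 31 = 314 remain).
February has 28 days (314 − 28 = 286 remain).
March has 31 days (286 − 31 = 255 remain).
April has 30 days (255 − 30 = 225 remain).
May has 31 days (225 − 31 = 194 remain).
June has 30 days (194 − 30 = 164 remain).
July has 31 days (164 − 31 = 133 remain).
August has 31 days (133 − 31 = 102 remain).
September has 30 days (102 − 30 = 72 remain).
October has 31 days (72 − 31 = 41 remain).
November has 30 days (41 − 30 = 11 remain).
11 into December → December 11.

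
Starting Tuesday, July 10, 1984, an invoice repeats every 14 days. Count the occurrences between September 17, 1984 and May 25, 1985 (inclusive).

Occurrences land 14·i days after July 10, 1984 for i = 0, 1, 2, …
September 17, 1984 is 69 days after the start; 69 ÷ 14 = 4 remainder 13; since the remainder is 13, round up to i = 5. First occurrence in the window: #6 on September 18, 1984 (5×14 = 70 days in).
May 25, 1985 is 319 days after the start; 319 ÷ 14 = 22 remainder 11. Last occurrence in the window: #23 on May 14, 1985.
Occurrences #6 through #23: 18 in total.

18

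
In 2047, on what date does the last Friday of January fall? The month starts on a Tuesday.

January 2047 begins on a Tuesday, so the first Friday is January 4 (3 days later).
January 2047 has 31 days. Adding weeks: 4, 11, 18, 25 — the last one ≤ 31 is the 25th.

2047-01-25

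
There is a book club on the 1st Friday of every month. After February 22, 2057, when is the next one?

March 2, 2057

February 2057 starts on a Thursday, so its 1st Friday is February 2, 2057 (1 day in).
That is not after February 22, 2057, so look at March 2057.
March 2057 starts on a Thursday, so its 1st Friday is March 2, 2057 (1 day in).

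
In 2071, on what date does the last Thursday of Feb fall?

Feb 26, 2071

The first Thursday of Feb 2071 is Feb 5.
Feb 2071 has 28 days. Adding weeks: 5, 12, 19, 26 — the last one ≤ 28 is the 26th.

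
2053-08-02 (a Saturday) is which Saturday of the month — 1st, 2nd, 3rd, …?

1st

Day 2 falls in week ⌈2/7⌉ of the month.
Days 1–7 hold the 1st Saturday, 8–14 the 2nd, 15–21 the 3rd, 22–28 the 4th, 29–31 the 5th.
2 is in the range for the 1st.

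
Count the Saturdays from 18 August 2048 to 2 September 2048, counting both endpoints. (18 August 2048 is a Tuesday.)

2

18 August 2048 is a Tuesday; the first Saturday on or after it is 22 August 2048 (4 days later).
From 22 August 2048 to 2 September 2048: 9 + 2 = 11 days (rest of August, September).
11 ÷ 7 = 1 full weeks with remainder 4, so 1 more Saturdays after the first → 2.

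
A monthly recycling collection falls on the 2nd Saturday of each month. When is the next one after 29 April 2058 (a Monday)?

April 2058 starts on a Monday; its first Saturday is the 6th, so the 2nd Saturday is the 13th — 13 April 2058.
That is not after 29 April 2058, so look at May 2058.
May 2058 starts on a Wednesday; its first Saturday is the 4th, so the 2nd Saturday is the 11th — 11 May 2058.

11 May 2058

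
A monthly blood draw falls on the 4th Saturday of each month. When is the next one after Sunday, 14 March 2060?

27 March 2060

March 2060 starts on a Monday; its first Saturday is the 6th, so the 4th Saturday is the 27th — 27 March 2060.
27 March 2060 is after 14 March 2060, so that is the next one.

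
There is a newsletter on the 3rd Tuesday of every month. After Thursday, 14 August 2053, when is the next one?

August 2053 starts on a Friday; its first Tuesday is the 5th, so the 3rd Tuesday is the 19th — 19 August 2053.
19 August 2053 is after 14 August 2053, so that is the next one.

19 August 2053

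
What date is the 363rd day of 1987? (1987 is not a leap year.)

January has 31 days (363 − 31 = 332 remain).
February has 28 days (332 − 28 = 304 remain).
March has 31 days (304 − 31 = 273 remain).
April has 30 days (273 − 30 = 243 remain).
May has 31 days (243 − 31 = 212 remain).
June has 30 days (212 − 30 = 182 remain).
July has 31 days (182 − 31 = 151 remain).
August has 31 days (151 − 31 = 120 remain).
September has 30 days (120 − 30 = 90 remain).
October has 31 days (90 − 31 = 59 remain).
November has 30 days (59 − 30 = 29 remain).
29 into December → December 29.

29 December 1987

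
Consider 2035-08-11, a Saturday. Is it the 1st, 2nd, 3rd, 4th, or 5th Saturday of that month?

2nd

Day 11 falls in week ⌈11/7⌉ of the month.
Days 1–7 hold the 1st Saturday, 8–14 the 2nd, 15–21 the 3rd, 22–28 the 4th, 29–31 the 5th.
11 is in the range for the 2nd.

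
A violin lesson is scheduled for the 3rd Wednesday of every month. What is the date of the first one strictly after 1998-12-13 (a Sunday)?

1998-12-16

December 1998 starts on a Tuesday; its first Wednesday is the 2nd, so the 3rd Wednesday is the 16th — 1998-12-16.
1998-12-16 is after 1998-12-13, so that is the next one.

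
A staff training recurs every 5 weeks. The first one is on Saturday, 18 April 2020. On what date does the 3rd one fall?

27 June 2020

The 3rd occurrence is 2 intervals after the first: 2 × 35 = 70 days after 18 April 2020.
April has 30 days — 12 days to the end of April leaves 58.
May has 31 days (27 left).
27 days into June → 27 June 2020.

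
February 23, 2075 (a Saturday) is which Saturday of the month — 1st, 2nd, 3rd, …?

Day 23 falls in week ⌈23/7⌉ of the month.
Days 1–7 hold the 1st Saturday, 8–14 the 2nd, 15–21 the 3rd, 22–28 the 4th, 29–31 the 5th.
23 is in the range for the 4th.

4th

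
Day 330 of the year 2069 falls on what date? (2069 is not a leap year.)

November 26, 2069

January has 31 days (330 − 31 = 299 remain).
February has 28 days (299 − 28 = 271 remain).
March has 31 days (271 − 31 = 240 remain).
April has 30 days (240 − 30 = 210 remain).
May has 31 days (210 − 31 = 179 remain).
June has 30 days (179 − 30 = 149 remain).
July has 31 days (149 − 31 = 118 remain).
August has 31 days (118 − 31 = 87 remain).
September has 30 days (87 − 30 = 57 remain).
October has 31 days (57 − 31 = 26 remain).
26 into November → November 26.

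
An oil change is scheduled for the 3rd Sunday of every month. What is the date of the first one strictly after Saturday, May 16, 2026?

May 2026 starts on a Friday; its first Sunday is the 3rd, so the 3rd Sunday is the 17th — May 17, 2026.
May 17, 2026 is after May 16, 2026, so that is the next one.

May 17, 2026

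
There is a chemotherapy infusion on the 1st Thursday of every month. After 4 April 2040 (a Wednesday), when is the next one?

April 2040 starts on a Sunday, so its 1st Thursday is 5 April 2040 (4 days in).
5 April 2040 is after 4 April 2040, so that is the next one.

5 April 2040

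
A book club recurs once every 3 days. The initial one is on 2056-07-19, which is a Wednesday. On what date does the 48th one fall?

The 48th occurrence is 47 intervals after the first: 47 × 3 = 141 days after 2056-07-19.
July has 31 days — 12 days to the end of July leaves 129.
August has 31 days (98 left).
September has 30 days (68 left).
October has 31 days (37 left).
November has 30 days (7 left).
7 days into December → 2056-12-07.

2056-12-07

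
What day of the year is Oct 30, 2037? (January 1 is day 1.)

Days in months before Oct: 31 + 28 + 31 + 30 + 31 + 30 + 31 + 31 + 30 = 273.
Plus 30 days into Oct → day 303.

303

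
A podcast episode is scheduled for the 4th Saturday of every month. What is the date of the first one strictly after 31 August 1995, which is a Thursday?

23 September 1995

August 1995 starts on a Tuesday; its first Saturday is the 5th, so the 4th Saturday is the 26th — 26 August 1995.
That is not after 31 August 1995, so look at September 1995.
September 1995 starts on a Friday; its first Saturday is the 2nd, so the 4th Saturday is the 23rd — 23 September 1995.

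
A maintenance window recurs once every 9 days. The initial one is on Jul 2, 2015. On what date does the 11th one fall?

Sep 30, 2015

The 11th occurrence is 10 intervals after the first: 10 × 9 = 90 days after Jul 2, 2015.
Jul has 31 days — 29 days to the end of Jul leaves 61.
Aug has 31 days (30 left).
30 days into Sep → Sep 30, 2015.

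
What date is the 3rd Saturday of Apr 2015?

Apr 2015 begins on a Wednesday, so the first Saturday is Apr 4 (3 days later).
The 3rd Saturday is 2 weeks later: 4 + 14 = 18.

Apr 18, 2015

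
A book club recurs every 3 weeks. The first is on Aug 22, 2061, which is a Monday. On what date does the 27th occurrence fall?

Feb 19, 2063

The 27th occurrence is 26 intervals after the first: 26 × 21 = 546 days after Aug 22, 2061.
Aug has 31 days — 9 days to the end of Aug leaves 537.
From end of Aug to end of 2061 is 122 days (415 left).
2062 has 365 days (50 left).
Jan has 31 days (19 left).
19 days into Feb → Feb 19, 2063.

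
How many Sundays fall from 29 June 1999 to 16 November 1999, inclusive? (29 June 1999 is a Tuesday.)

29 June 1999 is a Tuesday; the first Sunday on or after it is 4 July 1999 (5 days later).
From 4 July 1999 to 16 November 1999: 27 + 31 + 30 + 31 + 16 = 135 days (rest of July, August, September, October, November).
135 ÷ 7 = 19 full weeks with remainder 2, so 19 more Sundays after the first → 20.

20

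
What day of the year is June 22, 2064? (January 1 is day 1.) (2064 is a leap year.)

174

Days in months before June: 31 + 29 + 31 + 30 + 31 = 152.
Plus 22 days into June → day 174.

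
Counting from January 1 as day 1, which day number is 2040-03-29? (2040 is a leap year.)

Days in months before March: 31 + 29 = 60.
Plus 29 days into March → day 89.

89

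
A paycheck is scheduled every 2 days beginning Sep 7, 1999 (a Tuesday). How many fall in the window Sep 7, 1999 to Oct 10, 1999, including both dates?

17

Occurrences land 2·i days after Sep 7, 1999 for i = 0, 1, 2, …
The window opens on the start date, so the first occurrence inside is #1 on Sep 7, 1999.
Oct 10, 1999 is 33 days after the start; 33 ÷ 2 = 16 remainder 1. Last occurrence in the window: #17 on Oct 9, 1999.
Occurrences #1 through #17: 17 in total.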